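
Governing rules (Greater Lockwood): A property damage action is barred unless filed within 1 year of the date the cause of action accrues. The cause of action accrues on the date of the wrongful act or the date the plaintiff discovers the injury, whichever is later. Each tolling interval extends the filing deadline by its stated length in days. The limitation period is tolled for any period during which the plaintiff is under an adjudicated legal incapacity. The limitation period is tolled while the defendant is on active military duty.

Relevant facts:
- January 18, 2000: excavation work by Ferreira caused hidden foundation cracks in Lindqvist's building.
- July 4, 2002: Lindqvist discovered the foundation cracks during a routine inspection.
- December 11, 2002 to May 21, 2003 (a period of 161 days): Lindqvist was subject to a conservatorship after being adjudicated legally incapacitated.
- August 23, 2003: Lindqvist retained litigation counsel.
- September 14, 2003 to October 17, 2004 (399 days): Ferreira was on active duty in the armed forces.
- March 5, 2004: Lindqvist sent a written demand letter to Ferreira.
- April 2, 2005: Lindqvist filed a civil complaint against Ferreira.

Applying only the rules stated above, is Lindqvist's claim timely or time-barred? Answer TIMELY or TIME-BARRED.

Because discovery on July 4, 2002 post-dates the January 18, 2000 act, accrual under the later-of rule falls on July 4, 2002.
Adding the 1 year base period to July 4, 2002 gives a deadline of July 4, 2003, before any tolling.
Because the plaintiff's legal incapacity ran from December 11, 2002 to May 21, 2003, the deadline is extended by 161 days to December 12, 2003.
The period was tolled for 399 days by the defendant's active military service (September 14, 2003 to October 17, 2004), pushing the deadline to January 14, 2005.
Nothing else in the chronology tolls or restarts the period.
Lindqvist filed on April 2, 2005, after the January 14, 2005 deadline, so the action is time-barred.

TIME-BARRED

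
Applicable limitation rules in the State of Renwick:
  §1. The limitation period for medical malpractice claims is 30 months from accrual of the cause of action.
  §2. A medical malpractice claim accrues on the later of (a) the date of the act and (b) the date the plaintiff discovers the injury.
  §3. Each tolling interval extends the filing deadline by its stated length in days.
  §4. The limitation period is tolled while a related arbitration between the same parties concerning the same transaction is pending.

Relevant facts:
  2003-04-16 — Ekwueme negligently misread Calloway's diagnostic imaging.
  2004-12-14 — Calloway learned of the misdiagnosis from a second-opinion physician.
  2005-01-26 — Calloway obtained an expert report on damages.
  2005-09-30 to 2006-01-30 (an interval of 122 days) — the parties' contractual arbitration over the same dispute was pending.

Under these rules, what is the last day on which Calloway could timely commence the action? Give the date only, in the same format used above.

2007-10-14

Taking the later of the act (2003-04-16) and discovery (2004-12-14), the claim accrued on 2004-12-14.
The untolled deadline — 30 months after 2004-12-14 — is 2007-06-14.
Because the pending related arbitration ran from 2005-09-30 to 2006-01-30, the deadline is extended by 122 days to 2007-10-14.
None of the other events listed affects the running of the period under the stated rules.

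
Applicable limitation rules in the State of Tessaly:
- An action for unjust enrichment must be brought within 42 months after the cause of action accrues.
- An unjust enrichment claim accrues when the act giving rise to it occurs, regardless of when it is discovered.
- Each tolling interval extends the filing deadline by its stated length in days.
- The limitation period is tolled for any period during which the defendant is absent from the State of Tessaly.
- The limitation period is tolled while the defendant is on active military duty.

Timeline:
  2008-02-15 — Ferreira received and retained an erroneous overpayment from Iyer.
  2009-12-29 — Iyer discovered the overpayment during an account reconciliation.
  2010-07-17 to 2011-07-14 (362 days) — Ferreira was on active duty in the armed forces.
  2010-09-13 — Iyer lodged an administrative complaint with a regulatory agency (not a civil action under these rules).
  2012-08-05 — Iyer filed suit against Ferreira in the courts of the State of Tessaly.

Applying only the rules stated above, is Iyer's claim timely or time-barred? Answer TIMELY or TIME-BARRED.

TIMELY

Because the rule ties accrual to occurrence, the claim accrued on 2008-02-15, not on the 2009-12-29 discovery date.
Adding the 42 months base period to 2008-02-15 gives a deadline of 2011-08-15, before any tolling.
The defendant's active military service from 2010-07-17 to 2011-07-14 tolled the period for 362 days, extending the deadline to 2012-08-11.
Nothing else in the chronology tolls or restarts the period.
The 2012-08-05 filing precedes the 2012-08-11 deadline; the claim is timely.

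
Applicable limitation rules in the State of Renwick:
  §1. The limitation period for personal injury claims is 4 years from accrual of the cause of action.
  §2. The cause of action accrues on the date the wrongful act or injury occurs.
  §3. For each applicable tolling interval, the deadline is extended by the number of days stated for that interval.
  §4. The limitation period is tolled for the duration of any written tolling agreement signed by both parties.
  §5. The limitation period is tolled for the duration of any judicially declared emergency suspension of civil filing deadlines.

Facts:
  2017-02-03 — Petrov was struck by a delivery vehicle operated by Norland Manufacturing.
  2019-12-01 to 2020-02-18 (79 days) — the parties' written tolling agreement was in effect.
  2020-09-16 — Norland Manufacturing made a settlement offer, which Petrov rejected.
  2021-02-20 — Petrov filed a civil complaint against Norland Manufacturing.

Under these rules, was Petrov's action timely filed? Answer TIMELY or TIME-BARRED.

TIMELY

The limitation period began to run on 2017-02-03.
Adding the 4 years base period to 2017-02-03 gives a deadline of 2021-02-03, before any tolling.
The period was tolled for 79 days by the written tolling agreement (2019-12-01 to 2020-02-18), pushing the deadline to 2021-04-23.
Nothing else in the chronology tolls or restarts the period.
Filing on 2021-02-20 beat the 2021-04-23 deadline — the action is timely.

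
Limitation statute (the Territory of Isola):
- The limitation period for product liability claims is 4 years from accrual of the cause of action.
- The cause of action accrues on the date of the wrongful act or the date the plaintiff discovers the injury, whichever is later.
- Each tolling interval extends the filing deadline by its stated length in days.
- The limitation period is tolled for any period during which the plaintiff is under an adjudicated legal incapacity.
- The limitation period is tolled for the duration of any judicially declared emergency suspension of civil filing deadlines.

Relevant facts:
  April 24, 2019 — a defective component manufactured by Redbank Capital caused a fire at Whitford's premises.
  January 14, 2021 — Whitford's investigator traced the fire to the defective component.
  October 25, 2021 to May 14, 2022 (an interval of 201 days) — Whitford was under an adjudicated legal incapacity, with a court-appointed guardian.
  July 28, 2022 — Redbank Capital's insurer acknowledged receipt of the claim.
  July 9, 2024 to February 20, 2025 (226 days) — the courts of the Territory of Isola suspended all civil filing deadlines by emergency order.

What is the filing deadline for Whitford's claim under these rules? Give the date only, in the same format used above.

Because discovery on January 14, 2021 post-dates the April 24, 2019 act, accrual under the later-of rule falls on January 14, 2021.
4 years from January 14, 2021 is January 14, 2025.
The period was tolled for 201 days by the plaintiff's legal incapacity (October 25, 2021 to May 14, 2022), pushing the deadline to August 3, 2025.
The emergency suspension of filing deadlines from July 9, 2024 to February 20, 2025 tolled the period for 226 days, extending the deadline to March 17, 2026.
None of the other events listed affects the running of the period under the stated rules.

March 17, 2026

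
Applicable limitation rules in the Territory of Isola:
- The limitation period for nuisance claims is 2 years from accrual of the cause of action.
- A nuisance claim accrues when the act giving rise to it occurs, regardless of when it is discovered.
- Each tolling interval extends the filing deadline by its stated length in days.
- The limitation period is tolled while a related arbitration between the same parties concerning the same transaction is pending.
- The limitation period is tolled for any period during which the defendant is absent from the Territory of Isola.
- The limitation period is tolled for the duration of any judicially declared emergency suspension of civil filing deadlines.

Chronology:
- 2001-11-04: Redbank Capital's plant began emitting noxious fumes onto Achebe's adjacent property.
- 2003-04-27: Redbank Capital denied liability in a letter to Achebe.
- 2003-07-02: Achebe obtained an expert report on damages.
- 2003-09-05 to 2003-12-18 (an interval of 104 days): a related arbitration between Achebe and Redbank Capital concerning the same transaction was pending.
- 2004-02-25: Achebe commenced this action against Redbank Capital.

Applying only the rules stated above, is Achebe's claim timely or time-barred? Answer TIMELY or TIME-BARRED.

The claim accrued on 2001-11-04, when the wrongful act occurred.
The untolled deadline — 2 years after 2001-11-04 — is 2003-11-04.
The period was tolled for 104 days by the pending related arbitration (2003-09-05 to 2003-12-18), pushing the deadline to 2004-02-16.
The other events in the timeline have no effect on the limitation period under the stated rules.
The 2004-02-25 filing falls after the 2004-02-16 deadline; the claim is time-barred.

TIME-BARRED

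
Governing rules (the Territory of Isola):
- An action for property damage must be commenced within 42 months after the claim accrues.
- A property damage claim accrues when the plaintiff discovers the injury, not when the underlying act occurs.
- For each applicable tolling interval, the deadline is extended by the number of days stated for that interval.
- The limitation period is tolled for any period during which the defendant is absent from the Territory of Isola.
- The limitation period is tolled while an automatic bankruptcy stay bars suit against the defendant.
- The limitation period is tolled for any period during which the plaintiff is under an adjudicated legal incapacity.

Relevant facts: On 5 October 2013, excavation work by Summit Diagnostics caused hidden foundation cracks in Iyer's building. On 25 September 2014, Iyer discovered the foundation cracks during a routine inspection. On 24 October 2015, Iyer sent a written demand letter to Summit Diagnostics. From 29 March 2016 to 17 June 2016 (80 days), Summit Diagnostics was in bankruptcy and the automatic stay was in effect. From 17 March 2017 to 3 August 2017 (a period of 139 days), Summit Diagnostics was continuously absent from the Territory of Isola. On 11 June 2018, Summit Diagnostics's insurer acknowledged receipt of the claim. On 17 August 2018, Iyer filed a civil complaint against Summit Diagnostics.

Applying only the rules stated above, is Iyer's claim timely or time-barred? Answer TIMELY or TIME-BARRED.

The claim did not accrue until Iyer discovered the injury on 25 September 2014; the 5 October 2013 act date does not start the clock under the stated rule.
The untolled deadline — 42 months after 25 September 2014 — is 25 March 2018.
The automatic bankruptcy stay from 29 March 2016 to 17 June 2016 tolled the period for 80 days, extending the deadline to 13 June 2018.
Because the defendant's absence from the jurisdiction ran from 17 March 2017 to 3 August 2017, the deadline is extended by 139 days to 30 October 2018.
None of the other events listed affects the running of the period under the stated rules.
Filing on 17 August 2018 beat the 30 October 2018 deadline — the action is timely.

TIMELY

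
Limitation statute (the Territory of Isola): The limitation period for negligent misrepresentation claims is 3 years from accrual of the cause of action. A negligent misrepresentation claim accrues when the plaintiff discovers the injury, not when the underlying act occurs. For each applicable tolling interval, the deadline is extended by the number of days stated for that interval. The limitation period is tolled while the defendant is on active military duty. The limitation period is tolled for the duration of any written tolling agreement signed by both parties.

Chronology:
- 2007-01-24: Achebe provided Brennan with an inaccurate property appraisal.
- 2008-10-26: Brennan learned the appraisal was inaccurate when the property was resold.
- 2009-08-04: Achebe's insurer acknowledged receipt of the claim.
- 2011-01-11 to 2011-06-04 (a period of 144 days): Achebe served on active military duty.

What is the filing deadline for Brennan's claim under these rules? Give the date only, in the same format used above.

2012-03-18

Under the discovery rule, the claim accrued on 2008-10-26, when Brennan discovered the injury — not on the 2007-01-24 date of the underlying act.
Adding the 3 years base period to 2008-10-26 gives a deadline of 2011-10-26, before any tolling.
Because the defendant's active military service ran from 2011-01-11 to 2011-06-04, the deadline is extended by 144 days to 2012-03-18.
None of the other events listed affects the running of the period under the stated rules.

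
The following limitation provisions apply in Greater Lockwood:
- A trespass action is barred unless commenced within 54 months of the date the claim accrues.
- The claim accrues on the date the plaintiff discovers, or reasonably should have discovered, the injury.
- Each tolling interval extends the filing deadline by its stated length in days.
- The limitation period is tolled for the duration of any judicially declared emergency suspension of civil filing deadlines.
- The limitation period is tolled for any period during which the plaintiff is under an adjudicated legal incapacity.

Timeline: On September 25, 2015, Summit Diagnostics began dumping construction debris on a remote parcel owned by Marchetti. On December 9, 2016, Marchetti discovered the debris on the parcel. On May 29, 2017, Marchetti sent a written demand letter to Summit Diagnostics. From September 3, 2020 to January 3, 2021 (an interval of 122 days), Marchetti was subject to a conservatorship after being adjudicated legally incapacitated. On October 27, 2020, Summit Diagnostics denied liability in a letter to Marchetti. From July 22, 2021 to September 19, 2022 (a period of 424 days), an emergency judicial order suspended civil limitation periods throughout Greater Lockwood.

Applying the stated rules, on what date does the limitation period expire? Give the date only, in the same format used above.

Under the discovery rule, the claim accrued on December 9, 2016, when Marchetti discovered the injury — not on the September 25, 2015 date of the underlying act.
54 months from December 9, 2016 is June 9, 2021.
Because the plaintiff's legal incapacity ran from September 3, 2020 to January 3, 2021, the deadline is extended by 122 days to October 9, 2021.
Because the emergency suspension of filing deadlines ran from July 22, 2021 to September 19, 2022, the deadline is extended by 424 days to December 7, 2022.
The other events in the timeline have no effect on the limitation period under the stated rules.

December 7, 2022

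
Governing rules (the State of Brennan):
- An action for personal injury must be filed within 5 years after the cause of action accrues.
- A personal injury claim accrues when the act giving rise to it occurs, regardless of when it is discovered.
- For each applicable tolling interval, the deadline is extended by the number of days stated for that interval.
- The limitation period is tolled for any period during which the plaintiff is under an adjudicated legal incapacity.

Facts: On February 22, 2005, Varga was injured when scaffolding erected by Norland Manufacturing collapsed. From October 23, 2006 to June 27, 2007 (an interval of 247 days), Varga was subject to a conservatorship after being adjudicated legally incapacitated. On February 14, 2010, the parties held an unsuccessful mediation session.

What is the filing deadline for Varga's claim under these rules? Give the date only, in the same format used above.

October 27, 2010

The cause of action accrued on February 22, 2005, the date of the act.
The untolled deadline — 5 years after February 22, 2005 — is February 22, 2010.
The plaintiff's legal incapacity from October 23, 2006 to June 27, 2007 tolled the period for 247 days, extending the deadline to October 27, 2010.
None of the other events listed affects the running of the period under the stated rules.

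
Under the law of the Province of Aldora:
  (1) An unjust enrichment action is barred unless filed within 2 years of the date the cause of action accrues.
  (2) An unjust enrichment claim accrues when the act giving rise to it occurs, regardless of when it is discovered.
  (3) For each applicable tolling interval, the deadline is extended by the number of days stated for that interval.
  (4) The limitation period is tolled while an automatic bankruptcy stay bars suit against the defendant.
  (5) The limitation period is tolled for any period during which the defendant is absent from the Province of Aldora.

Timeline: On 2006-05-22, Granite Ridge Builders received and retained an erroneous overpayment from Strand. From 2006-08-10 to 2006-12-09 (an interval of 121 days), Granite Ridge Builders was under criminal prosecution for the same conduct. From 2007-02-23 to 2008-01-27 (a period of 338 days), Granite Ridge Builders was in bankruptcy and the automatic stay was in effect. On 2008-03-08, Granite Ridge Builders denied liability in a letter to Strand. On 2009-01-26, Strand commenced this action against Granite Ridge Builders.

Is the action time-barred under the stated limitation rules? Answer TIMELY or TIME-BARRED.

TIMELY

The claim accrued on 2006-05-22, when the wrongful act occurred.
2 years from 2006-05-22 is 2008-05-22.
The automatic bankruptcy stay from 2007-02-23 to 2008-01-27 tolled the period for 338 days, extending the deadline to 2009-04-25.
Although a criminal prosecution ran from 2006-08-10 to 2006-12-09, the stated rules do not make that a tolling event, so it is disregarded.
None of the other events listed affects the running of the period under the stated rules.
Filing on 2009-01-26 beat the 2009-04-25 deadline — the action is timely.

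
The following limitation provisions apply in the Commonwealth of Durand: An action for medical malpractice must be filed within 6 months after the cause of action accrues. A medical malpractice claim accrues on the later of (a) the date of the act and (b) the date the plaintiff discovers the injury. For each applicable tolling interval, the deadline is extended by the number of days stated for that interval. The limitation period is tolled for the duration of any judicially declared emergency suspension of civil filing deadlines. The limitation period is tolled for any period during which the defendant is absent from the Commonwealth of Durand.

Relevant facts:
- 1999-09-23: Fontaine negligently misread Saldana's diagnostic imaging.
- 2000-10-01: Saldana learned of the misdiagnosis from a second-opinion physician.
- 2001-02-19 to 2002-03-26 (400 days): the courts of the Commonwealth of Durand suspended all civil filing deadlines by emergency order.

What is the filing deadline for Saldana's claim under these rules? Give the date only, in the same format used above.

The claim accrued on 2000-10-01 — the later of the 1999-09-23 act and the 2000-10-01 discovery.
The untolled deadline — 6 months after 2000-10-01 — is 2001-04-01.
The emergency suspension of filing deadlines from 2001-02-19 to 2002-03-26 tolled the period for 400 days, extending the deadline to 2002-05-06.

2002-05-06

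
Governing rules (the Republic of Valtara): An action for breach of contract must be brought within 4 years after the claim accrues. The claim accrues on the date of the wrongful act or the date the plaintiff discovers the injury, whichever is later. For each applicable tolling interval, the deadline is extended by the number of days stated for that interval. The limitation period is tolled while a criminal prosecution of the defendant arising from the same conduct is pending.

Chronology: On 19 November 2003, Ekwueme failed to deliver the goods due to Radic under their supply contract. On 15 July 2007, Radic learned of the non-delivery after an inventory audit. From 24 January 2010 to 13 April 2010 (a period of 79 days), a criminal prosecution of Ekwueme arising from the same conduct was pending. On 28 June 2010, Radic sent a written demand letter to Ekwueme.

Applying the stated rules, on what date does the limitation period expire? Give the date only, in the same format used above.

Taking the later of the act (19 November 2003) and discovery (15 July 2007), the claim accrued on 15 July 2007.
The untolled deadline — 4 years after 15 July 2007 — is 15 July 2011.
Because the pending criminal prosecution ran from 24 January 2010 to 13 April 2010, the deadline is extended by 79 days to 2 October 2011.
The other events in the timeline have no effect on the limitation period under the stated rules.

2 October 2011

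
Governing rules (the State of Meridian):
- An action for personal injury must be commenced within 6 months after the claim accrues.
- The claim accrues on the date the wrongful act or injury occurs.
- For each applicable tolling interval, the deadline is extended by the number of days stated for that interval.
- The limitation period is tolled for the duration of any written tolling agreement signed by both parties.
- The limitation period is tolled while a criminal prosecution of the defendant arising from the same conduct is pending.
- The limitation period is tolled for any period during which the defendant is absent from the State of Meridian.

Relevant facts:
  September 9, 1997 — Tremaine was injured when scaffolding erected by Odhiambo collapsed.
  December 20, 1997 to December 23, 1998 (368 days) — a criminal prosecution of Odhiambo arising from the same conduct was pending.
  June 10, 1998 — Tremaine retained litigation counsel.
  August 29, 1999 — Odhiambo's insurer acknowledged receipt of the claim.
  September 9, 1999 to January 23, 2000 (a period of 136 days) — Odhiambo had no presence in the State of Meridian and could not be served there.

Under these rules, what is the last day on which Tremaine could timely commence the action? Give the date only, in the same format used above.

The claim accrued on September 9, 1997, when the wrongful act occurred.
Adding the 6 months base period to September 9, 1997 gives a deadline of March 9, 1998, before any tolling.
Because the pending criminal prosecution ran from December 20, 1997 to December 23, 1998, the deadline is extended by 368 days to March 12, 1999.
The defendant's absence from the jurisdiction from September 9, 1999 to January 23, 2000 began after the period had already run on March 12, 1999, so it has no tolling effect.
Nothing else in the chronology tolls or restarts the period.

March 12, 1999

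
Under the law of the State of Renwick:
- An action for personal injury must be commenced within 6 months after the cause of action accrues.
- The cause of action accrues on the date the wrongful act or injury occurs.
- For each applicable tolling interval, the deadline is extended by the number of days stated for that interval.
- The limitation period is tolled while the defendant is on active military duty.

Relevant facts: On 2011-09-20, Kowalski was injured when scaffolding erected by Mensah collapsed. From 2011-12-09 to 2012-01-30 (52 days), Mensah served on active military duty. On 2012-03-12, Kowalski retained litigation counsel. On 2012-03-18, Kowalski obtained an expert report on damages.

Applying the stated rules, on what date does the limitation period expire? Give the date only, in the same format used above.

The claim accrued on 2011-09-20, when the wrongful act occurred.
6 months from 2011-09-20 is 2012-03-20.
Because the defendant's active military service ran from 2011-12-09 to 2012-01-30, the deadline is extended by 52 days to 2012-05-11.
None of the other events listed affects the running of the period under the stated rules.

2012-05-11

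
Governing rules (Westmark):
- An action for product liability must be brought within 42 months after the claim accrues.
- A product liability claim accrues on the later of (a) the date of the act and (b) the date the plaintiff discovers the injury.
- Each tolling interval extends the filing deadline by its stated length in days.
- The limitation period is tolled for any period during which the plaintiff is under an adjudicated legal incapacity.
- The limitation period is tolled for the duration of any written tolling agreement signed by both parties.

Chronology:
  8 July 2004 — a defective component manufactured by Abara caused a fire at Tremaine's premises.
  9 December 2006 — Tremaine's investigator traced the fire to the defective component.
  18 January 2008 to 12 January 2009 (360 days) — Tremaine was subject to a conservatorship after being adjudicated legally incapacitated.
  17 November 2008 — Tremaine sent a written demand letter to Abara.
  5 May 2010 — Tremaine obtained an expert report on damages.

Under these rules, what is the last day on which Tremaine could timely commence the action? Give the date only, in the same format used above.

4 June 2011

Taking the later of the act (8 July 2004) and discovery (9 December 2006), the claim accrued on 9 December 2006.
Adding the 42 months base period to 9 December 2006 gives a deadline of 9 June 2010, before any tolling.
Because the plaintiff's legal incapacity ran from 18 January 2008 to 12 January 2009, the deadline is extended by 360 days to 4 June 2011.
Nothing else in the chronology tolls or restarts the period.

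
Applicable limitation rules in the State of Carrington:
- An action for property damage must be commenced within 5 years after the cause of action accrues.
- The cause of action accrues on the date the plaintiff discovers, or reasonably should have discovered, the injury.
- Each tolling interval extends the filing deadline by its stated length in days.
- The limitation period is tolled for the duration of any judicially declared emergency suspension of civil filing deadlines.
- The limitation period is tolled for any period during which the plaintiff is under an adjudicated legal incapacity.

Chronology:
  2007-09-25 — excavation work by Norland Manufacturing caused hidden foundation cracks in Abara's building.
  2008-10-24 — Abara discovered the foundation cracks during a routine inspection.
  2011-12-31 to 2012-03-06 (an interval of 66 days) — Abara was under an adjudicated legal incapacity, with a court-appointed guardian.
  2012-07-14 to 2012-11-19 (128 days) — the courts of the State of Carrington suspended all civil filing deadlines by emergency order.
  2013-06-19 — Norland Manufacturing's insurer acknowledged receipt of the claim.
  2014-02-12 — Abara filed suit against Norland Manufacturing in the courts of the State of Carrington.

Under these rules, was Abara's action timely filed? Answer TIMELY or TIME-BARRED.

TIMELY

Accrual is tied to discovery, so the period began on 2008-10-24 rather than on 2007-09-25 when the act occurred.
5 years from 2008-10-24 is 2013-10-24.
The period was tolled for 66 days by the plaintiff's legal incapacity (2011-12-31 to 2012-03-06), pushing the deadline to 2013-12-29.
Because the emergency suspension of filing deadlines ran from 2012-07-14 to 2012-11-19, the deadline is extended by 128 days to 2014-05-06.
The other events in the timeline have no effect on the limitation period under the stated rules.
The 2014-02-12 filing precedes the 2014-05-06 deadline; the claim is timely.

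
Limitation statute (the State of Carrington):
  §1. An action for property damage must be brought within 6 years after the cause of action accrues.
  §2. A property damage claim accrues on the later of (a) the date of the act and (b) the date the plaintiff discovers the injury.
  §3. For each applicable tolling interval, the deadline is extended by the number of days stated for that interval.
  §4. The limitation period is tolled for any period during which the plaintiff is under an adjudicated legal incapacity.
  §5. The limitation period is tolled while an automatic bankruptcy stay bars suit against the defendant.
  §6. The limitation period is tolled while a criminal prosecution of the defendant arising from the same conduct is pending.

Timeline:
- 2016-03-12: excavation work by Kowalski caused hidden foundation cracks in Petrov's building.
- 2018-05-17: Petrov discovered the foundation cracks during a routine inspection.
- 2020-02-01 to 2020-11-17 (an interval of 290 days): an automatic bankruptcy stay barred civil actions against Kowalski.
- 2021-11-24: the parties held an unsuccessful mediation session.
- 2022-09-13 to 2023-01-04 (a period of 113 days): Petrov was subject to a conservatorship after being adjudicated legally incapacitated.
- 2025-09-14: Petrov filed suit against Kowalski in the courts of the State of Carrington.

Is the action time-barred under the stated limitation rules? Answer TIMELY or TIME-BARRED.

Taking the later of the act (2016-03-12) and discovery (2018-05-17), the claim accrued on 2018-05-17.
6 years from 2018-05-17 is 2024-05-17.
Because the automatic bankruptcy stay ran from 2020-02-01 to 2020-11-17, the deadline is extended by 290 days to 2025-03-03.
The plaintiff's legal incapacity from 2022-09-13 to 2023-01-04 tolled the period for 113 days, extending the deadline to 2025-06-24.
None of the other events listed affects the running of the period under the stated rules.
Petrov filed on 2025-09-14, after the 2025-06-24 deadline, so the action is time-barred.

TIME-BARRED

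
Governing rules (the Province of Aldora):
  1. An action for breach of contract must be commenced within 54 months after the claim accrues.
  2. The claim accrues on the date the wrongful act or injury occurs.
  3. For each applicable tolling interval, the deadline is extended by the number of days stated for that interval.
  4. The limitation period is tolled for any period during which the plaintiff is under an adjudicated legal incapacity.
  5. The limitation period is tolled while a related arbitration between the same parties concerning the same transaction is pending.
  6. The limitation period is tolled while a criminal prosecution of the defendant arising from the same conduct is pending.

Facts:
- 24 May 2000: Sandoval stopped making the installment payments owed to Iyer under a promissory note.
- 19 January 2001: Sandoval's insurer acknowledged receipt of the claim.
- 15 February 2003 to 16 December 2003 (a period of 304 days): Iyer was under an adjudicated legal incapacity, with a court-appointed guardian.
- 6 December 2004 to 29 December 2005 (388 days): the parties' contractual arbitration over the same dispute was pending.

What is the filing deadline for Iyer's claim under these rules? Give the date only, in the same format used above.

The limitation period began to run on 24 May 2000.
The untolled deadline — 54 months after 24 May 2000 — is 24 November 2004.
The period was tolled for 304 days by the plaintiff's legal incapacity (15 February 2003 to 16 December 2003), pushing the deadline to 24 September 2005.
The period was tolled for 388 days by the pending related arbitration (6 December 2004 to 29 December 2005), pushing the deadline to 17 October 2006.
The other events in the timeline have no effect on the limitation period under the stated rules.

17 October 2006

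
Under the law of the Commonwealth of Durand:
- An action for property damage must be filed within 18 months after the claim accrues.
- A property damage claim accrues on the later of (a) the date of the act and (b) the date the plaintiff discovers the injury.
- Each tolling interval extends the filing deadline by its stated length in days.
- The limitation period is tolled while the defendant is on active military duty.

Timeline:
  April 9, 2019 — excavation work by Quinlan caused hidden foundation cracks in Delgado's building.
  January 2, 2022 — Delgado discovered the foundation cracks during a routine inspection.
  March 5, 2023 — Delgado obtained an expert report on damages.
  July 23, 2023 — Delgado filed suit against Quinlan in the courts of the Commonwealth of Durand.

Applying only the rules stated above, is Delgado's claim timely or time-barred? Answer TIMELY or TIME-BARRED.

Because discovery on January 2, 2022 post-dates the April 9, 2019 act, accrual under the later-of rule falls on January 2, 2022.
18 months from January 2, 2022 is July 2, 2023.
Nothing else in the chronology tolls or restarts the period.
Filing on July 23, 2023 missed the July 2, 2023 deadline — the action is time-barred.

TIME-BARRED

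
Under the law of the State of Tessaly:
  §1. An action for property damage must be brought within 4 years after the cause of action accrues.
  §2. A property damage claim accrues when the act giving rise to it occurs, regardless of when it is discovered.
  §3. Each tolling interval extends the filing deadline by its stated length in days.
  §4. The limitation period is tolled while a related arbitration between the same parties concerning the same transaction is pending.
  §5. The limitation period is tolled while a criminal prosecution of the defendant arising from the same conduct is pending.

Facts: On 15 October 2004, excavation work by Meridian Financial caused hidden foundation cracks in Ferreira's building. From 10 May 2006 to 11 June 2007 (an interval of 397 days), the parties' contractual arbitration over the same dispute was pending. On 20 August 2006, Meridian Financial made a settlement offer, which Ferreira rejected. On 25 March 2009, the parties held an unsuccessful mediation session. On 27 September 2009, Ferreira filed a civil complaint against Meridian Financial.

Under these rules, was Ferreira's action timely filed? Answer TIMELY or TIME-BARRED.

TIMELY

The claim accrued on 15 October 2004, when the wrongful act occurred.
Adding the 4 years base period to 15 October 2004 gives a deadline of 15 October 2008, before any tolling.
The period was tolled for 397 days by the pending related arbitration (10 May 2006 to 11 June 2007), pushing the deadline to 16 November 2009.
Nothing else in the chronology tolls or restarts the period.
The 27 September 2009 filing precedes the 16 November 2009 deadline; the claim is timely.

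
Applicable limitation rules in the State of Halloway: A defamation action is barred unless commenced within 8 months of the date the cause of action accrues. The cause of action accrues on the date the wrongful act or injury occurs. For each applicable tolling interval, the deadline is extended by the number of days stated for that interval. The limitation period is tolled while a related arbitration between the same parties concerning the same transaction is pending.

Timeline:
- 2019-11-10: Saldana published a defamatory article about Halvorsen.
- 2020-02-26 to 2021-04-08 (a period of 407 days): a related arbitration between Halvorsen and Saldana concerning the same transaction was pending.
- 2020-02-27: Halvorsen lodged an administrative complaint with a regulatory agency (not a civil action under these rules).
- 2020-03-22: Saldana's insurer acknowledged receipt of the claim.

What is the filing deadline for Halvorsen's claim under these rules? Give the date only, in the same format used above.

The cause of action accrued on 2019-11-10, the date of the act.
Adding the 8 months base period to 2019-11-10 gives a deadline of 2020-07-10, before any tolling.
The pending related arbitration from 2020-02-26 to 2021-04-08 tolled the period for 407 days, extending the deadline to 2021-08-21.
Nothing else in the chronology tolls or restarts the period.

2021-08-21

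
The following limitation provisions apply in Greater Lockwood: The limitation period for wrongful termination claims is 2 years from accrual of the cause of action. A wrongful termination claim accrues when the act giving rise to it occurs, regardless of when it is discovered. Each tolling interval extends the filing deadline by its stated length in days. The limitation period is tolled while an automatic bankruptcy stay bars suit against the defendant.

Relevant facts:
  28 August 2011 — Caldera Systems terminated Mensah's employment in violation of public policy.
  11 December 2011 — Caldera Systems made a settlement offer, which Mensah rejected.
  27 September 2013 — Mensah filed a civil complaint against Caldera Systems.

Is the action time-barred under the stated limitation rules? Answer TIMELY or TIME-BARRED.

TIME-BARRED

The cause of action accrued on 28 August 2011, the date of the act.
2 years from 28 August 2011 is 28 August 2013.
The other events in the timeline have no effect on the limitation period under the stated rules.
Filing on 27 September 2013 missed the 28 August 2013 deadline — the action is time-barred.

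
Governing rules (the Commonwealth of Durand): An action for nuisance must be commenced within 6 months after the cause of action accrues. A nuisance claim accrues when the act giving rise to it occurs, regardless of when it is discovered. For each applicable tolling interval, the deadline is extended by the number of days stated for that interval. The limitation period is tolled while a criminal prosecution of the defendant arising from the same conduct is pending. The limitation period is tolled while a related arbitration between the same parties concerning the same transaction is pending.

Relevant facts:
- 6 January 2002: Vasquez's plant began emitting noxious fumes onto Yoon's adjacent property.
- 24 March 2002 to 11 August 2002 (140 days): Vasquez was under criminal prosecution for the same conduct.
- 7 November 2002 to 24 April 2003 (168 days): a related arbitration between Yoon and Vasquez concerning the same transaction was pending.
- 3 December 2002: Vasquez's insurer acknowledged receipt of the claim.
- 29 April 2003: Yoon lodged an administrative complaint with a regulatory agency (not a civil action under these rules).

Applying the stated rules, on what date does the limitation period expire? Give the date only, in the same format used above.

The claim accrued on 6 January 2002, when the wrongful act occurred.
6 months from 6 January 2002 is 6 July 2002.
The pending criminal prosecution from 24 March 2002 to 11 August 2002 tolled the period for 140 days, extending the deadline to 23 November 2002.
The pending related arbitration from 7 November 2002 to 24 April 2003 tolled the period for 168 days, extending the deadline to 10 May 2003.
Nothing else in the chronology tolls or restarts the period.

10 May 2003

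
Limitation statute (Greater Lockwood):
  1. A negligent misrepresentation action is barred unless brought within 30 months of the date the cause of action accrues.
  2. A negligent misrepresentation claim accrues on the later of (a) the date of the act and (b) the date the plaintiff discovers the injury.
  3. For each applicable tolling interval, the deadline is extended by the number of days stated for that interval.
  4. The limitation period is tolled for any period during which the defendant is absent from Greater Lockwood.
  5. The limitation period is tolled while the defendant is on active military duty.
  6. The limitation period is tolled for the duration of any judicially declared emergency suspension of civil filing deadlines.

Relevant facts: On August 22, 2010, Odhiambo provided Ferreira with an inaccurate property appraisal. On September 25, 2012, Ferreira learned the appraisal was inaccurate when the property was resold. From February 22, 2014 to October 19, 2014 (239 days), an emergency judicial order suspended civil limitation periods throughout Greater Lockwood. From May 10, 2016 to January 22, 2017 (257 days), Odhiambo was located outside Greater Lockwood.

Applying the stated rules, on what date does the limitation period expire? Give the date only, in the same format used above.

Because discovery on September 25, 2012 post-dates the August 22, 2010 act, accrual under the later-of rule falls on September 25, 2012.
Adding the 30 months base period to September 25, 2012 gives a deadline of March 25, 2015, before any tolling.
Because the emergency suspension of filing deadlines ran from February 22, 2014 to October 19, 2014, the deadline is extended by 239 days to November 19, 2015.
The defendant's absence from the jurisdiction from May 10, 2016 to January 22, 2017 began after the period had already run on November 19, 2015, so it has no tolling effect.

November 19, 2015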